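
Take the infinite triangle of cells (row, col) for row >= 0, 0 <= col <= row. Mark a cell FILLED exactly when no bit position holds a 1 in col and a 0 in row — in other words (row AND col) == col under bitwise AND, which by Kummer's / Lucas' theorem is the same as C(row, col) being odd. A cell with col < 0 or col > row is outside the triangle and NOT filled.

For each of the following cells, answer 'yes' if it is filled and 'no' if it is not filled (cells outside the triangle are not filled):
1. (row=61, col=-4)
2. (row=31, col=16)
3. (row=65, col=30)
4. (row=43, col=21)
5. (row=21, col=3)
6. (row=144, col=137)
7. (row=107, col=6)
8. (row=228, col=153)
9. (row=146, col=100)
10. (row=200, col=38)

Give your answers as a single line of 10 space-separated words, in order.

Answer: no yes no no no no no no no no

Derivation:
(61,-4): col outside [0, 61] -> not filled
(31,16): row=0b11111, col=0b10000, row AND col = 0b10000 = 16; 16 == 16 -> filled
(65,30): row=0b1000001, col=0b11110, row AND col = 0b0 = 0; 0 != 30 -> empty
(43,21): row=0b101011, col=0b10101, row AND col = 0b1 = 1; 1 != 21 -> empty
(21,3): row=0b10101, col=0b11, row AND col = 0b1 = 1; 1 != 3 -> empty
(144,137): row=0b10010000, col=0b10001001, row AND col = 0b10000000 = 128; 128 != 137 -> empty
(107,6): row=0b1101011, col=0b110, row AND col = 0b10 = 2; 2 != 6 -> empty
(228,153): row=0b11100100, col=0b10011001, row AND col = 0b10000000 = 128; 128 != 153 -> empty
(146,100): row=0b10010010, col=0b1100100, row AND col = 0b0 = 0; 0 != 100 -> empty
(200,38): row=0b11001000, col=0b100110, row AND col = 0b0 = 0; 0 != 38 -> empty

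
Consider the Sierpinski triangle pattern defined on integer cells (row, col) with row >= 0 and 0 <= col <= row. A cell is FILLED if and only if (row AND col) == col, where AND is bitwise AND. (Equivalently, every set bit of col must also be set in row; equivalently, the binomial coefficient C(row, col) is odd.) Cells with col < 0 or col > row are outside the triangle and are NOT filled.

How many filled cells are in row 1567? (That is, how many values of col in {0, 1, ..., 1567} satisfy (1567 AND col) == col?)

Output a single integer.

1567 in binary = 11000011111
popcount(1567) = number of 1-bits in 11000011111 = 7
A col c satisfies (1567 AND c) == c iff every set bit of c is also set in 1567; each of the 7 set bits of 1567 can independently be on or off in c.
count = 2^7 = 128

Answer: 128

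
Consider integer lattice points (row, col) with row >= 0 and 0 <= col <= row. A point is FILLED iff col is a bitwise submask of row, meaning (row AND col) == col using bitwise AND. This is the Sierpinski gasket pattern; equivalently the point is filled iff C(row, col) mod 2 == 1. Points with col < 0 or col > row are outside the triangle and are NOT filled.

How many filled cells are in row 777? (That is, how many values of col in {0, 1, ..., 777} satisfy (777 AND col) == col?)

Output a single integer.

Answer: 16

Derivation:
777 in binary = 1100001001
popcount(777) = number of 1-bits in 1100001001 = 4
A col c satisfies (777 AND c) == c iff every set bit of c is also set in 777; each of the 4 set bits of 777 can independently be on or off in c.
count = 2^4 = 16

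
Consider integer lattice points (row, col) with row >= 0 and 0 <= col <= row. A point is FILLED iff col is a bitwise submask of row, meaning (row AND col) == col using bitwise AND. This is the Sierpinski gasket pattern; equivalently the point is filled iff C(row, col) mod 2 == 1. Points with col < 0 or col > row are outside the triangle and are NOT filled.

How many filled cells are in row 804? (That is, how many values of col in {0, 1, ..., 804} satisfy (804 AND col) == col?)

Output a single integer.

Answer: 16

Derivation:
804 in binary = 1100100100
popcount(804) = number of 1-bits in 1100100100 = 4
A col c satisfies (804 AND c) == c iff every set bit of c is also set in 804; each of the 4 set bits of 804 can independently be on or off in c.
count = 2^4 = 16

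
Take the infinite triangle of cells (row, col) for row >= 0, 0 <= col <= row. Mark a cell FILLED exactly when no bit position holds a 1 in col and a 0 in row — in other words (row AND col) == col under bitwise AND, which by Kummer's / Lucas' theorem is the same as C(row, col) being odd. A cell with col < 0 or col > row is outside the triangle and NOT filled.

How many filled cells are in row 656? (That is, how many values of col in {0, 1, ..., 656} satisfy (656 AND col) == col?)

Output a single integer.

656 in binary = 1010010000
popcount(656) = number of 1-bits in 1010010000 = 3
A col c satisfies (656 AND c) == c iff every set bit of c is also set in 656; each of the 3 set bits of 656 can independently be on or off in c.
count = 2^3 = 8

Answer: 8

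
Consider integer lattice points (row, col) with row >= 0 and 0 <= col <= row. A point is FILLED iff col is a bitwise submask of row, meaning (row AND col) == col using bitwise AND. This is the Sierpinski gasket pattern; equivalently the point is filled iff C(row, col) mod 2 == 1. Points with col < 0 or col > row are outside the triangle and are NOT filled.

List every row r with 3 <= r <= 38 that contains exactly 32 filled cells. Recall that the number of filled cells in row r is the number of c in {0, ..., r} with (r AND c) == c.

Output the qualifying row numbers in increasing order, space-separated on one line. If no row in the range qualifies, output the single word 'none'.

Row r has 2^popcount(r) filled cells, so we need popcount(r) = log2(32) = 5.
Scan r = 3..38 and keep those with exactly 5 one-bits:
r=3=11 popcount=2 -> skip
r=4=100 popcount=1 -> skip
r=5=101 popcount=2 -> skip
r=6=110 popcount=2 -> skip
r=7=111 popcount=3 -> skip
r=8=1000 popcount=1 -> skip
r=9=1001 popcount=2 -> skip
r=10=1010 popcount=2 -> skip
r=11=1011 popcount=3 -> skip
r=12=1100 popcount=2 -> skip
r=13=1101 popcount=3 -> skip
r=14=1110 popcount=3 -> skip
r=15=1111 popcount=4 -> skip
r=16=10000 popcount=1 -> skip
r=17=10001 popcount=2 -> skip
r=18=10010 popcount=2 -> skip
r=19=10011 popcount=3 -> skip
r=20=10100 popcount=2 -> skip
r=21=10101 popcount=3 -> skip
r=22=10110 popcount=3 -> skip
r=23=10111 popcount=4 -> skip
r=24=11000 popcount=2 -> skip
r=25=11001 popcount=3 -> skip
r=26=11010 popcount=3 -> skip
r=27=11011 popcount=4 -> skip
r=28=11100 popcount=3 -> skip
r=29=11101 popcount=4 -> skip
r=30=11110 popcount=4 -> skip
r=31=11111 popcount=5 -> KEEP
r=32=100000 popcount=1 -> skip
r=33=100001 popcount=2 -> skip
r=34=100010 popcount=2 -> skip
r=35=100011 popcount=3 -> skip
r=36=100100 popcount=2 -> skip
r=37=100101 popcount=3 -> skip
r=38=100110 popcount=3 -> skip
Kept rows: 31

Answer: 31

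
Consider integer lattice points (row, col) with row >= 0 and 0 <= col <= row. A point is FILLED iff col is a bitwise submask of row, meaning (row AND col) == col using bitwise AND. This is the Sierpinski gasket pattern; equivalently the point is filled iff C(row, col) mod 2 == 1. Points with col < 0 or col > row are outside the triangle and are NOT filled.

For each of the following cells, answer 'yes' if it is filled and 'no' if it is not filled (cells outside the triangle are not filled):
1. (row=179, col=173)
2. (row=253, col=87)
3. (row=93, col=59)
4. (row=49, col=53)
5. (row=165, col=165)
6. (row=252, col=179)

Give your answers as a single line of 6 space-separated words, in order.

Answer: no no no no yes no

Derivation:
(179,173): row=0b10110011, col=0b10101101, row AND col = 0b10100001 = 161; 161 != 173 -> empty
(253,87): row=0b11111101, col=0b1010111, row AND col = 0b1010101 = 85; 85 != 87 -> empty
(93,59): row=0b1011101, col=0b111011, row AND col = 0b11001 = 25; 25 != 59 -> empty
(49,53): col outside [0, 49] -> not filled
(165,165): row=0b10100101, col=0b10100101, row AND col = 0b10100101 = 165; 165 == 165 -> filled
(252,179): row=0b11111100, col=0b10110011, row AND col = 0b10110000 = 176; 176 != 179 -> empty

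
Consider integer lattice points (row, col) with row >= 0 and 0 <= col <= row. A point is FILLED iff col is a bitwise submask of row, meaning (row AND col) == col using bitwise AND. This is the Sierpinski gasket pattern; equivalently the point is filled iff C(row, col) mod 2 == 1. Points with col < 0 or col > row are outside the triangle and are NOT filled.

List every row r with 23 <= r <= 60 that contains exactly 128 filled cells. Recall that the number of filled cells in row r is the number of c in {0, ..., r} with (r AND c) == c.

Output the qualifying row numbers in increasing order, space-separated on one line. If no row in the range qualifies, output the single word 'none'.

Row r has 2^popcount(r) filled cells, so we need popcount(r) = log2(128) = 7.
Scan r = 23..60 and keep those with exactly 7 one-bits:
r=23=10111 popcount=4 -> skip
r=24=11000 popcount=2 -> skip
r=25=11001 popcount=3 -> skip
r=26=11010 popcount=3 -> skip
r=27=11011 popcount=4 -> skip
r=28=11100 popcount=3 -> skip
r=29=11101 popcount=4 -> skip
r=30=11110 popcount=4 -> skip
r=31=11111 popcount=5 -> skip
r=32=100000 popcount=1 -> skip
r=33=100001 popcount=2 -> skip
r=34=100010 popcount=2 -> skip
r=35=100011 popcount=3 -> skip
r=36=100100 popcount=2 -> skip
r=37=100101 popcount=3 -> skip
r=38=100110 popcount=3 -> skip
r=39=100111 popcount=4 -> skip
r=40=101000 popcount=2 -> skip
r=41=101001 popcount=3 -> skip
r=42=101010 popcount=3 -> skip
r=43=101011 popcount=4 -> skip
r=44=101100 popcount=3 -> skip
r=45=101101 popcount=4 -> skip
r=46=101110 popcount=4 -> skip
r=47=101111 popcount=5 -> skip
r=48=110000 popcount=2 -> skip
r=49=110001 popcount=3 -> skip
r=50=110010 popcount=3 -> skip
r=51=110011 popcount=4 -> skip
r=52=110100 popcount=3 -> skip
r=53=110101 popcount=4 -> skip
r=54=110110 popcount=4 -> skip
r=55=110111 popcount=5 -> skip
r=56=111000 popcount=3 -> skip
r=57=111001 popcount=4 -> skip
r=58=111010 popcount=4 -> skip
r=59=111011 popcount=5 -> skip
r=60=111100 popcount=4 -> skip
Kept rows: none

Answer: none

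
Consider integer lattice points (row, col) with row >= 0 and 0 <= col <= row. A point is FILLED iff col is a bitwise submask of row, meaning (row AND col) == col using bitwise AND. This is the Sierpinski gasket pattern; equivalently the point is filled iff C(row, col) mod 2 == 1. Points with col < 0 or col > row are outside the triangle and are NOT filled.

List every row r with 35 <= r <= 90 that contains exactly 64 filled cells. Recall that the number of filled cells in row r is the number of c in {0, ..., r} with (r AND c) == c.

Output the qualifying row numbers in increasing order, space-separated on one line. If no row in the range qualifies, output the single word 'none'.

Answer: 63

Derivation:
Row r has 2^popcount(r) filled cells, so we need popcount(r) = log2(64) = 6.
Scan r = 35..90 and keep those with exactly 6 one-bits:
r=35=100011 popcount=3 -> skip
r=36=100100 popcount=2 -> skip
r=37=100101 popcount=3 -> skip
r=38=100110 popcount=3 -> skip
r=39=100111 popcount=4 -> skip
r=40=101000 popcount=2 -> skip
r=41=101001 popcount=3 -> skip
r=42=101010 popcount=3 -> skip
r=43=101011 popcount=4 -> skip
r=44=101100 popcount=3 -> skip
r=45=101101 popcount=4 -> skip
r=46=101110 popcount=4 -> skip
r=47=101111 popcount=5 -> skip
r=48=110000 popcount=2 -> skip
r=49=110001 popcount=3 -> skip
r=50=110010 popcount=3 -> skip
r=51=110011 popcount=4 -> skip
r=52=110100 popcount=3 -> skip
r=53=110101 popcount=4 -> skip
r=54=110110 popcount=4 -> skip
r=55=110111 popcount=5 -> skip
r=56=111000 popcount=3 -> skip
r=57=111001 popcount=4 -> skip
r=58=111010 popcount=4 -> skip
r=59=111011 popcount=5 -> skip
r=60=111100 popcount=4 -> skip
r=61=111101 popcount=5 -> skip
r=62=111110 popcount=5 -> skip
r=63=111111 popcount=6 -> KEEP
r=64=1000000 popcount=1 -> skip
r=65=1000001 popcount=2 -> skip
r=66=1000010 popcount=2 -> skip
r=67=1000011 popcount=3 -> skip
r=68=1000100 popcount=2 -> skip
r=69=1000101 popcount=3 -> skip
r=70=1000110 popcount=3 -> skip
r=71=1000111 popcount=4 -> skip
r=72=1001000 popcount=2 -> skip
r=73=1001001 popcount=3 -> skip
r=74=1001010 popcount=3 -> skip
r=75=1001011 popcount=4 -> skip
r=76=1001100 popcount=3 -> skip
r=77=1001101 popcount=4 -> skip
r=78=1001110 popcount=4 -> skip
r=79=1001111 popcount=5 -> skip
r=80=1010000 popcount=2 -> skip
r=81=1010001 popcount=3 -> skip
r=82=1010010 popcount=3 -> skip
r=83=1010011 popcount=4 -> skip
r=84=1010100 popcount=3 -> skip
r=85=1010101 popcount=4 -> skip
r=86=1010110 popcount=4 -> skip
r=87=1010111 popcount=5 -> skip
r=88=1011000 popcount=3 -> skip
r=89=1011001 popcount=4 -> skip
r=90=1011010 popcount=4 -> skip
Kept rows: 63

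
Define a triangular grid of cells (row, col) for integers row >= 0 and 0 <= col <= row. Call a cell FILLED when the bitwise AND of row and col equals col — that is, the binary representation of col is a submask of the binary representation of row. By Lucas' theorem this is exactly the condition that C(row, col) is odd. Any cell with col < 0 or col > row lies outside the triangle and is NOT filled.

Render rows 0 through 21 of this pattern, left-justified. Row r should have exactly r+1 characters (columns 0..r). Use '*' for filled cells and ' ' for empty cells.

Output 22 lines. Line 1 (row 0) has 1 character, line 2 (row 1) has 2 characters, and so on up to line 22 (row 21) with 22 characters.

r0=0: *
r1=1: **
r2=10: * *
r3=11: ****
r4=100: *   *
r5=101: **  **
r6=110: * * * *
r7=111: ********
r8=1000: *       *
r9=1001: **      **
r10=1010: * *     * *
r11=1011: ****    ****
r12=1100: *   *   *   *
r13=1101: **  **  **  **
r14=1110: * * * * * * * *
r15=1111: ****************
r16=10000: *               *
r17=10001: **              **
r18=10010: * *             * *
r19=10011: ****            ****
r20=10100: *   *           *   *
r21=10101: **  **          **  **

Answer: *
**
* *
****
*   *
**  **
* * * *
********
*       *
**      **
* *     * *
****    ****
*   *   *   *
**  **  **  **
* * * * * * * *
****************
*               *
**              **
* *             * *
****            ****
*   *           *   *
**  **          **  **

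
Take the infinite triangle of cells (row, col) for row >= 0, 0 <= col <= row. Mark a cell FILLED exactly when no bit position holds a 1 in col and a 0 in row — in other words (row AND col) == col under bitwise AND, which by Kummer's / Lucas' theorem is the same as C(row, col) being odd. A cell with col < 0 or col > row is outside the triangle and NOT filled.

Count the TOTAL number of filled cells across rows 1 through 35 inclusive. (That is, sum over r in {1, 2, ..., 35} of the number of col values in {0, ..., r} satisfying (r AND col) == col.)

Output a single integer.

r1=1 pc1: +2 =2
r2=10 pc1: +2 =4
r3=11 pc2: +4 =8
r4=100 pc1: +2 =10
r5=101 pc2: +4 =14
r6=110 pc2: +4 =18
r7=111 pc3: +8 =26
r8=1000 pc1: +2 =28
r9=1001 pc2: +4 =32
r10=1010 pc2: +4 =36
r11=1011 pc3: +8 =44
r12=1100 pc2: +4 =48
r13=1101 pc3: +8 =56
r14=1110 pc3: +8 =64
r15=1111 pc4: +16 =80
r16=10000 pc1: +2 =82
r17=10001 pc2: +4 =86
r18=10010 pc2: +4 =90
r19=10011 pc3: +8 =98
r20=10100 pc2: +4 =102
r21=10101 pc3: +8 =110
r22=10110 pc3: +8 =118
r23=10111 pc4: +16 =134
r24=11000 pc2: +4 =138
r25=11001 pc3: +8 =146
r26=11010 pc3: +8 =154
r27=11011 pc4: +16 =170
r28=11100 pc3: +8 =178
r29=11101 pc4: +16 =194
r30=11110 pc4: +16 =210
r31=11111 pc5: +32 =242
r32=100000 pc1: +2 =244
r33=100001 pc2: +4 =248
r34=100010 pc2: +4 =252
r35=100011 pc3: +8 =260

Answer: 260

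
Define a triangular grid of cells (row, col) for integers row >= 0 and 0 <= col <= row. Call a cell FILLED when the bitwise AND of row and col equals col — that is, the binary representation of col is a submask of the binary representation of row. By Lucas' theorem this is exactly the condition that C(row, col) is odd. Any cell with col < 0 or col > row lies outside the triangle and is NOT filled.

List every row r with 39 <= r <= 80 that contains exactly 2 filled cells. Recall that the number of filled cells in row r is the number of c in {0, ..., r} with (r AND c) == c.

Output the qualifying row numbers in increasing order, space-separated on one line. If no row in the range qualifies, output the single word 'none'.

Row r has 2^popcount(r) filled cells, so we need popcount(r) = log2(2) = 1.
Scan r = 39..80 and keep those with exactly 1 one-bits:
r=39=100111 popcount=4 -> skip
r=40=101000 popcount=2 -> skip
r=41=101001 popcount=3 -> skip
r=42=101010 popcount=3 -> skip
r=43=101011 popcount=4 -> skip
r=44=101100 popcount=3 -> skip
r=45=101101 popcount=4 -> skip
r=46=101110 popcount=4 -> skip
r=47=101111 popcount=5 -> skip
r=48=110000 popcount=2 -> skip
r=49=110001 popcount=3 -> skip
r=50=110010 popcount=3 -> skip
r=51=110011 popcount=4 -> skip
r=52=110100 popcount=3 -> skip
r=53=110101 popcount=4 -> skip
r=54=110110 popcount=4 -> skip
r=55=110111 popcount=5 -> skip
r=56=111000 popcount=3 -> skip
r=57=111001 popcount=4 -> skip
r=58=111010 popcount=4 -> skip
r=59=111011 popcount=5 -> skip
r=60=111100 popcount=4 -> skip
r=61=111101 popcount=5 -> skip
r=62=111110 popcount=5 -> skip
r=63=111111 popcount=6 -> skip
r=64=1000000 popcount=1 -> KEEP
r=65=1000001 popcount=2 -> skip
r=66=1000010 popcount=2 -> skip
r=67=1000011 popcount=3 -> skip
r=68=1000100 popcount=2 -> skip
r=69=1000101 popcount=3 -> skip
r=70=1000110 popcount=3 -> skip
r=71=1000111 popcount=4 -> skip
r=72=1001000 popcount=2 -> skip
r=73=1001001 popcount=3 -> skip
r=74=1001010 popcount=3 -> skip
r=75=1001011 popcount=4 -> skip
r=76=1001100 popcount=3 -> skip
r=77=1001101 popcount=4 -> skip
r=78=1001110 popcount=4 -> skip
r=79=1001111 popcount=5 -> skip
r=80=1010000 popcount=2 -> skip
Kept rows: 64

Answer: 64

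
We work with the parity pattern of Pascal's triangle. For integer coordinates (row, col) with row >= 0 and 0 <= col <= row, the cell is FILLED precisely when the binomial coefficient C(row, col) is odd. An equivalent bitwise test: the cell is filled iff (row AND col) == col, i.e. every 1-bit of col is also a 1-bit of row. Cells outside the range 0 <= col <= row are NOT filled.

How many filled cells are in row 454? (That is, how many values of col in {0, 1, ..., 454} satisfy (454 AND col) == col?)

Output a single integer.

454 in binary = 111000110
popcount(454) = number of 1-bits in 111000110 = 5
A col c satisfies (454 AND c) == c iff every set bit of c is also set in 454; each of the 5 set bits of 454 can independently be on or off in c.
count = 2^5 = 32

Answer: 32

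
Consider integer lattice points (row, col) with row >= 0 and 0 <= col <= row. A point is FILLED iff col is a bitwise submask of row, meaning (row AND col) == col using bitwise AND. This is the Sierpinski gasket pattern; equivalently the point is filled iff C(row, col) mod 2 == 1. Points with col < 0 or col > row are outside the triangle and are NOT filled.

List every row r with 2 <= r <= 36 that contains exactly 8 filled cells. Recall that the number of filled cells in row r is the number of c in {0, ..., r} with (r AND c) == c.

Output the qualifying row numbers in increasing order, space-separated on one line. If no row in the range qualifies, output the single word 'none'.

Answer: 7 11 13 14 19 21 22 25 26 28 35

Derivation:
Row r has 2^popcount(r) filled cells, so we need popcount(r) = log2(8) = 3.
Scan r = 2..36 and keep those with exactly 3 one-bits:
r=2=10 popcount=1 -> skip
r=3=11 popcount=2 -> skip
r=4=100 popcount=1 -> skip
r=5=101 popcount=2 -> skip
r=6=110 popcount=2 -> skip
r=7=111 popcount=3 -> KEEP
r=8=1000 popcount=1 -> skip
r=9=1001 popcount=2 -> skip
r=10=1010 popcount=2 -> skip
r=11=1011 popcount=3 -> KEEP
r=12=1100 popcount=2 -> skip
r=13=1101 popcount=3 -> KEEP
r=14=1110 popcount=3 -> KEEP
r=15=1111 popcount=4 -> skip
r=16=10000 popcount=1 -> skip
r=17=10001 popcount=2 -> skip
r=18=10010 popcount=2 -> skip
r=19=10011 popcount=3 -> KEEP
r=20=10100 popcount=2 -> skip
r=21=10101 popcount=3 -> KEEP
r=22=10110 popcount=3 -> KEEP
r=23=10111 popcount=4 -> skip
r=24=11000 popcount=2 -> skip
r=25=11001 popcount=3 -> KEEP
r=26=11010 popcount=3 -> KEEP
r=27=11011 popcount=4 -> skip
r=28=11100 popcount=3 -> KEEP
r=29=11101 popcount=4 -> skip
r=30=11110 popcount=4 -> skip
r=31=11111 popcount=5 -> skip
r=32=100000 popcount=1 -> skip
r=33=100001 popcount=2 -> skip
r=34=100010 popcount=2 -> skip
r=35=100011 popcount=3 -> KEEP
r=36=100100 popcount=2 -> skip
Kept rows: 7 11 13 14 19 21 22 25 26 28 35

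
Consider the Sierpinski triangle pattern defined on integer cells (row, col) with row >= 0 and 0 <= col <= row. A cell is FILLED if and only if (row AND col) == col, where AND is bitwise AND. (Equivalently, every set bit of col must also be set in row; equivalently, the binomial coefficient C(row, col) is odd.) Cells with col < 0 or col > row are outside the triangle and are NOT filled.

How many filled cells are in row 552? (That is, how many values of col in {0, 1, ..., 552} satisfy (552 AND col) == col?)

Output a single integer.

552 in binary = 1000101000
popcount(552) = number of 1-bits in 1000101000 = 3
A col c satisfies (552 AND c) == c iff every set bit of c is also set in 552; each of the 3 set bits of 552 can independently be on or off in c.
count = 2^3 = 8

Answer: 8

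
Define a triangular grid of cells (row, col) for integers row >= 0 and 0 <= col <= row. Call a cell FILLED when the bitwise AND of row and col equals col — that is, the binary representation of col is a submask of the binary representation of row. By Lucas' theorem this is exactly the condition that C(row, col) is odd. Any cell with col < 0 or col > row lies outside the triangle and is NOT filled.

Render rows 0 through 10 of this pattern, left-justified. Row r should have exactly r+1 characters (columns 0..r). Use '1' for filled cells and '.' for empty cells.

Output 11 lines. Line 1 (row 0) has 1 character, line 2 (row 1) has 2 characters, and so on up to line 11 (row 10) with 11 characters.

Answer: 1
11
1.1
1111
1...1
11..11
1.1.1.1
11111111
1.......1
11......11
1.1.....1.1

Derivation:
r0=0: 1
r1=1: 11
r2=10: 1.1
r3=11: 1111
r4=100: 1...1
r5=101: 11..11
r6=110: 1.1.1.1
r7=111: 11111111
r8=1000: 1.......1
r9=1001: 11......11
r10=1010: 1.1.....1.1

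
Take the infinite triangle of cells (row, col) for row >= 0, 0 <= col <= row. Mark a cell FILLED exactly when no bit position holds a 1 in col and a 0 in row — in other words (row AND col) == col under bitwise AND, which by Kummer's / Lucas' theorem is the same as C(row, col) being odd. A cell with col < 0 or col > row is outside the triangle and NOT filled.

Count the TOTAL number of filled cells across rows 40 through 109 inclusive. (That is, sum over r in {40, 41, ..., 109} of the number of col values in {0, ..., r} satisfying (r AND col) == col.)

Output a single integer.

Answer: 1146

Derivation:
r40=101000 pc2: +4 =4
r41=101001 pc3: +8 =12
r42=101010 pc3: +8 =20
r43=101011 pc4: +16 =36
r44=101100 pc3: +8 =44
r45=101101 pc4: +16 =60
r46=101110 pc4: +16 =76
r47=101111 pc5: +32 =108
r48=110000 pc2: +4 =112
r49=110001 pc3: +8 =120
r50=110010 pc3: +8 =128
r51=110011 pc4: +16 =144
r52=110100 pc3: +8 =152
r53=110101 pc4: +16 =168
r54=110110 pc4: +16 =184
r55=110111 pc5: +32 =216
r56=111000 pc3: +8 =224
r57=111001 pc4: +16 =240
r58=111010 pc4: +16 =256
r59=111011 pc5: +32 =288
r60=111100 pc4: +16 =304
r61=111101 pc5: +32 =336
r62=111110 pc5: +32 =368
r63=111111 pc6: +64 =432
r64=1000000 pc1: +2 =434
r65=1000001 pc2: +4 =438
r66=1000010 pc2: +4 =442
r67=1000011 pc3: +8 =450
r68=1000100 pc2: +4 =454
r69=1000101 pc3: +8 =462
r70=1000110 pc3: +8 =470
r71=1000111 pc4: +16 =486
r72=1001000 pc2: +4 =490
r73=1001001 pc3: +8 =498
r74=1001010 pc3: +8 =506
r75=1001011 pc4: +16 =522
r76=1001100 pc3: +8 =530
r77=1001101 pc4: +16 =546
r78=1001110 pc4: +16 =562
r79=1001111 pc5: +32 =594
r80=1010000 pc2: +4 =598
r81=1010001 pc3: +8 =606
r82=1010010 pc3: +8 =614
r83=1010011 pc4: +16 =630
r84=1010100 pc3: +8 =638
r85=1010101 pc4: +16 =654
r86=1010110 pc4: +16 =670
r87=1010111 pc5: +32 =702
r88=1011000 pc3: +8 =710
r89=1011001 pc4: +16 =726
r90=1011010 pc4: +16 =742
r91=1011011 pc5: +32 =774
r92=1011100 pc4: +16 =790
r93=1011101 pc5: +32 =822
r94=1011110 pc5: +32 =854
r95=1011111 pc6: +64 =918
r96=1100000 pc2: +4 =922
r97=1100001 pc3: +8 =930
r98=1100010 pc3: +8 =938
r99=1100011 pc4: +16 =954
r100=1100100 pc3: +8 =962
r101=1100101 pc4: +16 =978
r102=1100110 pc4: +16 =994
r103=1100111 pc5: +32 =1026
r104=1101000 pc3: +8 =1034
r105=1101001 pc4: +16 =1050
r106=1101010 pc4: +16 =1066
r107=1101011 pc5: +32 =1098
r108=1101100 pc4: +16 =1114
r109=1101101 pc5: +32 =1146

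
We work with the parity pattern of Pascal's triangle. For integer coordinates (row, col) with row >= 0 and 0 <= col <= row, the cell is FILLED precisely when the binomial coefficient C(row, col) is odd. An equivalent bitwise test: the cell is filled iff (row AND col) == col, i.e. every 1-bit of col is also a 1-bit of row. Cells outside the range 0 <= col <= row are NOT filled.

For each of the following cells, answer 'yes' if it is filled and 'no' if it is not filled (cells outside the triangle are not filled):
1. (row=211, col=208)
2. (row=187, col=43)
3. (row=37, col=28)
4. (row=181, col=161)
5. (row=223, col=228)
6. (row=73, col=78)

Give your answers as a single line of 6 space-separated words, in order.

(211,208): row=0b11010011, col=0b11010000, row AND col = 0b11010000 = 208; 208 == 208 -> filled
(187,43): row=0b10111011, col=0b101011, row AND col = 0b101011 = 43; 43 == 43 -> filled
(37,28): row=0b100101, col=0b11100, row AND col = 0b100 = 4; 4 != 28 -> empty
(181,161): row=0b10110101, col=0b10100001, row AND col = 0b10100001 = 161; 161 == 161 -> filled
(223,228): col outside [0, 223] -> not filled
(73,78): col outside [0, 73] -> not filled

Answer: yes yes no yes no no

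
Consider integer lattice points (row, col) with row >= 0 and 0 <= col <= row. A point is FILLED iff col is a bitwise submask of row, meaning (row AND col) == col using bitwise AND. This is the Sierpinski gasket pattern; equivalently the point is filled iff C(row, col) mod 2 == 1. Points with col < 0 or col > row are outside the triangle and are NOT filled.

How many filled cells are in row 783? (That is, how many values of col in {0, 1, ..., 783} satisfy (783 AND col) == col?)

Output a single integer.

783 in binary = 1100001111
popcount(783) = number of 1-bits in 1100001111 = 6
A col c satisfies (783 AND c) == c iff every set bit of c is also set in 783; each of the 6 set bits of 783 can independently be on or off in c.
count = 2^6 = 64

Answer: 64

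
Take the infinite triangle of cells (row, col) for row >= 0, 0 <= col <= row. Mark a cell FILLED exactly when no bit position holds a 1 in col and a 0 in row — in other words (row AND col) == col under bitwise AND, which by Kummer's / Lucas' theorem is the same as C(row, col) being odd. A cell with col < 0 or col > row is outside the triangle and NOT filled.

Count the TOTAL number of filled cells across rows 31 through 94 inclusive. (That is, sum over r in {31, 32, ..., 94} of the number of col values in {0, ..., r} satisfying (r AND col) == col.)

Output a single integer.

r31=11111 pc5: +32 =32
r32=100000 pc1: +2 =34
r33=100001 pc2: +4 =38
r34=100010 pc2: +4 =42
r35=100011 pc3: +8 =50
r36=100100 pc2: +4 =54
r37=100101 pc3: +8 =62
r38=100110 pc3: +8 =70
r39=100111 pc4: +16 =86
r40=101000 pc2: +4 =90
r41=101001 pc3: +8 =98
r42=101010 pc3: +8 =106
r43=101011 pc4: +16 =122
r44=101100 pc3: +8 =130
r45=101101 pc4: +16 =146
r46=101110 pc4: +16 =162
r47=101111 pc5: +32 =194
r48=110000 pc2: +4 =198
r49=110001 pc3: +8 =206
r50=110010 pc3: +8 =214
r51=110011 pc4: +16 =230
r52=110100 pc3: +8 =238
r53=110101 pc4: +16 =254
r54=110110 pc4: +16 =270
r55=110111 pc5: +32 =302
r56=111000 pc3: +8 =310
r57=111001 pc4: +16 =326
r58=111010 pc4: +16 =342
r59=111011 pc5: +32 =374
r60=111100 pc4: +16 =390
r61=111101 pc5: +32 =422
r62=111110 pc5: +32 =454
r63=111111 pc6: +64 =518
r64=1000000 pc1: +2 =520
r65=1000001 pc2: +4 =524
r66=1000010 pc2: +4 =528
r67=1000011 pc3: +8 =536
r68=1000100 pc2: +4 =540
r69=1000101 pc3: +8 =548
r70=1000110 pc3: +8 =556
r71=1000111 pc4: +16 =572
r72=1001000 pc2: +4 =576
r73=1001001 pc3: +8 =584
r74=1001010 pc3: +8 =592
r75=1001011 pc4: +16 =608
r76=1001100 pc3: +8 =616
r77=1001101 pc4: +16 =632
r78=1001110 pc4: +16 =648
r79=1001111 pc5: +32 =680
r80=1010000 pc2: +4 =684
r81=1010001 pc3: +8 =692
r82=1010010 pc3: +8 =700
r83=1010011 pc4: +16 =716
r84=1010100 pc3: +8 =724
r85=1010101 pc4: +16 =740
r86=1010110 pc4: +16 =756
r87=1010111 pc5: +32 =788
r88=1011000 pc3: +8 =796
r89=1011001 pc4: +16 =812
r90=1011010 pc4: +16 =828
r91=1011011 pc5: +32 =860
r92=1011100 pc4: +16 =876
r93=1011101 pc5: +32 =908
r94=1011110 pc5: +32 =940

Answer: 940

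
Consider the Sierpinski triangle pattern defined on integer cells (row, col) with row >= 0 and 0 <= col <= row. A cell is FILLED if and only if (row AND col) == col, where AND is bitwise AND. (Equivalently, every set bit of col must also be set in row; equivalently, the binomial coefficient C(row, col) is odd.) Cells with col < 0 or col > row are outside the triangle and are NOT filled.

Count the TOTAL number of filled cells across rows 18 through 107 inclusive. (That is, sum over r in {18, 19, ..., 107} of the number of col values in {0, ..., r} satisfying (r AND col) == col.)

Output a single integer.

r18=10010 pc2: +4 =4
r19=10011 pc3: +8 =12
r20=10100 pc2: +4 =16
r21=10101 pc3: +8 =24
r22=10110 pc3: +8 =32
r23=10111 pc4: +16 =48
r24=11000 pc2: +4 =52
r25=11001 pc3: +8 =60
r26=11010 pc3: +8 =68
r27=11011 pc4: +16 =84
r28=11100 pc3: +8 =92
r29=11101 pc4: +16 =108
r30=11110 pc4: +16 =124
r31=11111 pc5: +32 =156
r32=100000 pc1: +2 =158
r33=100001 pc2: +4 =162
r34=100010 pc2: +4 =166
r35=100011 pc3: +8 =174
r36=100100 pc2: +4 =178
r37=100101 pc3: +8 =186
r38=100110 pc3: +8 =194
r39=100111 pc4: +16 =210
r40=101000 pc2: +4 =214
r41=101001 pc3: +8 =222
r42=101010 pc3: +8 =230
r43=101011 pc4: +16 =246
r44=101100 pc3: +8 =254
r45=101101 pc4: +16 =270
r46=101110 pc4: +16 =286
r47=101111 pc5: +32 =318
r48=110000 pc2: +4 =322
r49=110001 pc3: +8 =330
r50=110010 pc3: +8 =338
r51=110011 pc4: +16 =354
r52=110100 pc3: +8 =362
r53=110101 pc4: +16 =378
r54=110110 pc4: +16 =394
r55=110111 pc5: +32 =426
r56=111000 pc3: +8 =434
r57=111001 pc4: +16 =450
r58=111010 pc4: +16 =466
r59=111011 pc5: +32 =498
r60=111100 pc4: +16 =514
r61=111101 pc5: +32 =546
r62=111110 pc5: +32 =578
r63=111111 pc6: +64 =642
r64=1000000 pc1: +2 =644
r65=1000001 pc2: +4 =648
r66=1000010 pc2: +4 =652
r67=1000011 pc3: +8 =660
r68=1000100 pc2: +4 =664
r69=1000101 pc3: +8 =672
r70=1000110 pc3: +8 =680
r71=1000111 pc4: +16 =696
r72=1001000 pc2: +4 =700
r73=1001001 pc3: +8 =708
r74=1001010 pc3: +8 =716
r75=1001011 pc4: +16 =732
r76=1001100 pc3: +8 =740
r77=1001101 pc4: +16 =756
r78=1001110 pc4: +16 =772
r79=1001111 pc5: +32 =804
r80=1010000 pc2: +4 =808
r81=1010001 pc3: +8 =816
r82=1010010 pc3: +8 =824
r83=1010011 pc4: +16 =840
r84=1010100 pc3: +8 =848
r85=1010101 pc4: +16 =864
r86=1010110 pc4: +16 =880
r87=1010111 pc5: +32 =912
r88=1011000 pc3: +8 =920
r89=1011001 pc4: +16 =936
r90=1011010 pc4: +16 =952
r91=1011011 pc5: +32 =984
r92=1011100 pc4: +16 =1000
r93=1011101 pc5: +32 =1032
r94=1011110 pc5: +32 =1064
r95=1011111 pc6: +64 =1128
r96=1100000 pc2: +4 =1132
r97=1100001 pc3: +8 =1140
r98=1100010 pc3: +8 =1148
r99=1100011 pc4: +16 =1164
r100=1100100 pc3: +8 =1172
r101=1100101 pc4: +16 =1188
r102=1100110 pc4: +16 =1204
r103=1100111 pc5: +32 =1236
r104=1101000 pc3: +8 =1244
r105=1101001 pc4: +16 =1260
r106=1101010 pc4: +16 =1276
r107=1101011 pc5: +32 =1308

Answer: 1308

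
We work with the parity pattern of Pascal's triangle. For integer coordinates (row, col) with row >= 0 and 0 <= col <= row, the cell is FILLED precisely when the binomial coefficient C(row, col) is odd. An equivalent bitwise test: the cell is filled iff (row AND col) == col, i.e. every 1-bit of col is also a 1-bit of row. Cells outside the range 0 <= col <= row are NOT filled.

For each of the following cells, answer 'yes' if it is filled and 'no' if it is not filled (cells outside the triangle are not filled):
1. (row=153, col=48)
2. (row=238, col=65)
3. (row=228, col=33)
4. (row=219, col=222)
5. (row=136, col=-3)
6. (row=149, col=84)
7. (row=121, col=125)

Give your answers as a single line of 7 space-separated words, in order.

(153,48): row=0b10011001, col=0b110000, row AND col = 0b10000 = 16; 16 != 48 -> empty
(238,65): row=0b11101110, col=0b1000001, row AND col = 0b1000000 = 64; 64 != 65 -> empty
(228,33): row=0b11100100, col=0b100001, row AND col = 0b100000 = 32; 32 != 33 -> empty
(219,222): col outside [0, 219] -> not filled
(136,-3): col outside [0, 136] -> not filled
(149,84): row=0b10010101, col=0b1010100, row AND col = 0b10100 = 20; 20 != 84 -> empty
(121,125): col outside [0, 121] -> not filled

Answer: no no no no no no no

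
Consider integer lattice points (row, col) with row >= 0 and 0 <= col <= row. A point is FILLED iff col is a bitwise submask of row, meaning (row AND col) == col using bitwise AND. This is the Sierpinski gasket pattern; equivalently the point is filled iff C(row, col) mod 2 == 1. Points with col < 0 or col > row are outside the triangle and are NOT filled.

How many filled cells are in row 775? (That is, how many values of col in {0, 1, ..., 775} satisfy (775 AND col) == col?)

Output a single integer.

Answer: 32

Derivation:
775 in binary = 1100000111
popcount(775) = number of 1-bits in 1100000111 = 5
A col c satisfies (775 AND c) == c iff every set bit of c is also set in 775; each of the 5 set bits of 775 can independently be on or off in c.
count = 2^5 = 32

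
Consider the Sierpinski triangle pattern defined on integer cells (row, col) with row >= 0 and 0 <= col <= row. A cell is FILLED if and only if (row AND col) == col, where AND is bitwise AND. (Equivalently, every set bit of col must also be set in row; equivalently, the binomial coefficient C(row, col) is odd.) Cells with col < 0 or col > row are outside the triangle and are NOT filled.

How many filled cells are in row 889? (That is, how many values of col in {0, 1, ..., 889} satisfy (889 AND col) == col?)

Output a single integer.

Answer: 128

Derivation:
889 in binary = 1101111001
popcount(889) = number of 1-bits in 1101111001 = 7
A col c satisfies (889 AND c) == c iff every set bit of c is also set in 889; each of the 7 set bits of 889 can independently be on or off in c.
count = 2^7 = 128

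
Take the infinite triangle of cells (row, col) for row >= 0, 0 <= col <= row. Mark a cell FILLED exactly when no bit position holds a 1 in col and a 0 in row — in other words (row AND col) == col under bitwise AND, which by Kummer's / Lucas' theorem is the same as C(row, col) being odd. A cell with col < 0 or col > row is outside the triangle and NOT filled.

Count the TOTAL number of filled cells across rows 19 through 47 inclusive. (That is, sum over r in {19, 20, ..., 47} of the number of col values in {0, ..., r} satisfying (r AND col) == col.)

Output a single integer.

r19=10011 pc3: +8 =8
r20=10100 pc2: +4 =12
r21=10101 pc3: +8 =20
r22=10110 pc3: +8 =28
r23=10111 pc4: +16 =44
r24=11000 pc2: +4 =48
r25=11001 pc3: +8 =56
r26=11010 pc3: +8 =64
r27=11011 pc4: +16 =80
r28=11100 pc3: +8 =88
r29=11101 pc4: +16 =104
r30=11110 pc4: +16 =120
r31=11111 pc5: +32 =152
r32=100000 pc1: +2 =154
r33=100001 pc2: +4 =158
r34=100010 pc2: +4 =162
r35=100011 pc3: +8 =170
r36=100100 pc2: +4 =174
r37=100101 pc3: +8 =182
r38=100110 pc3: +8 =190
r39=100111 pc4: +16 =206
r40=101000 pc2: +4 =210
r41=101001 pc3: +8 =218
r42=101010 pc3: +8 =226
r43=101011 pc4: +16 =242
r44=101100 pc3: +8 =250
r45=101101 pc4: +16 =266
r46=101110 pc4: +16 =282
r47=101111 pc5: +32 =314

Answer: 314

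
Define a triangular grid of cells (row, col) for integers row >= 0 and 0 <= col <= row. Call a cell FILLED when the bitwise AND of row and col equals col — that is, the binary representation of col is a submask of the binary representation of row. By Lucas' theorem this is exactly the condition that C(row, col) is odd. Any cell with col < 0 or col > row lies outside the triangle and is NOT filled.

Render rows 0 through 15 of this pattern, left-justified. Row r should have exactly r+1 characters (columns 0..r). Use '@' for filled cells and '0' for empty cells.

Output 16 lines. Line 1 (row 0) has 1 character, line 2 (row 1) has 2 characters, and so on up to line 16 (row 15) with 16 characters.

Answer: @
@@
@0@
@@@@
@000@
@@00@@
@0@0@0@
@@@@@@@@
@0000000@
@@000000@@
@0@00000@0@
@@@@0000@@@@
@000@000@000@
@@00@@00@@00@@
@0@0@0@0@0@0@0@
@@@@@@@@@@@@@@@@

Derivation:
r0=0: @
r1=1: @@
r2=10: @0@
r3=11: @@@@
r4=100: @000@
r5=101: @@00@@
r6=110: @0@0@0@
r7=111: @@@@@@@@
r8=1000: @0000000@
r9=1001: @@000000@@
r10=1010: @0@00000@0@
r11=1011: @@@@0000@@@@
r12=1100: @000@000@000@
r13=1101: @@00@@00@@00@@
r14=1110: @0@0@0@0@0@0@0@
r15=1111: @@@@@@@@@@@@@@@@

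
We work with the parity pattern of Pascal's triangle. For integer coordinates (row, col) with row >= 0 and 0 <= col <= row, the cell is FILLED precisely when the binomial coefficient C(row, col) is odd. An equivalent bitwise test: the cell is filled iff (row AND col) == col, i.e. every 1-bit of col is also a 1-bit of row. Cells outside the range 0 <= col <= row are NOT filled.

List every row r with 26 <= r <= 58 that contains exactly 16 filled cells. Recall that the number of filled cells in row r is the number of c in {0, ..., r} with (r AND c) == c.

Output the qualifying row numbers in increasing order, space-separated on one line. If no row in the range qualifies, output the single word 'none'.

Row r has 2^popcount(r) filled cells, so we need popcount(r) = log2(16) = 4.
Scan r = 26..58 and keep those with exactly 4 one-bits:
r=26=11010 popcount=3 -> skip
r=27=11011 popcount=4 -> KEEP
r=28=11100 popcount=3 -> skip
r=29=11101 popcount=4 -> KEEP
r=30=11110 popcount=4 -> KEEP
r=31=11111 popcount=5 -> skip
r=32=100000 popcount=1 -> skip
r=33=100001 popcount=2 -> skip
r=34=100010 popcount=2 -> skip
r=35=100011 popcount=3 -> skip
r=36=100100 popcount=2 -> skip
r=37=100101 popcount=3 -> skip
r=38=100110 popcount=3 -> skip
r=39=100111 popcount=4 -> KEEP
r=40=101000 popcount=2 -> skip
r=41=101001 popcount=3 -> skip
r=42=101010 popcount=3 -> skip
r=43=101011 popcount=4 -> KEEP
r=44=101100 popcount=3 -> skip
r=45=101101 popcount=4 -> KEEP
r=46=101110 popcount=4 -> KEEP
r=47=101111 popcount=5 -> skip
r=48=110000 popcount=2 -> skip
r=49=110001 popcount=3 -> skip
r=50=110010 popcount=3 -> skip
r=51=110011 popcount=4 -> KEEP
r=52=110100 popcount=3 -> skip
r=53=110101 popcount=4 -> KEEP
r=54=110110 popcount=4 -> KEEP
r=55=110111 popcount=5 -> skip
r=56=111000 popcount=3 -> skip
r=57=111001 popcount=4 -> KEEP
r=58=111010 popcount=4 -> KEEP
Kept rows: 27 29 30 39 43 45 46 51 53 54 57 58

Answer: 27 29 30 39 43 45 46 51 53 54 57 58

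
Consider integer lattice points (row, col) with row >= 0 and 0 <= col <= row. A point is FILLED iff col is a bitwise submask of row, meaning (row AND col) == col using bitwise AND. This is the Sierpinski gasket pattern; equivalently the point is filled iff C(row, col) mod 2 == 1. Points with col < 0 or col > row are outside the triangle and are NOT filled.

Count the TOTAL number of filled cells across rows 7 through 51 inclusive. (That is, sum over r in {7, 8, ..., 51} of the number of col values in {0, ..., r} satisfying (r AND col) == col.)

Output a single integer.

Answer: 422

Derivation:
r7=111 pc3: +8 =8
r8=1000 pc1: +2 =10
r9=1001 pc2: +4 =14
r10=1010 pc2: +4 =18
r11=1011 pc3: +8 =26
r12=1100 pc2: +4 =30
r13=1101 pc3: +8 =38
r14=1110 pc3: +8 =46
r15=1111 pc4: +16 =62
r16=10000 pc1: +2 =64
r17=10001 pc2: +4 =68
r18=10010 pc2: +4 =72
r19=10011 pc3: +8 =80
r20=10100 pc2: +4 =84
r21=10101 pc3: +8 =92
r22=10110 pc3: +8 =100
r23=10111 pc4: +16 =116
r24=11000 pc2: +4 =120
r25=11001 pc3: +8 =128
r26=11010 pc3: +8 =136
r27=11011 pc4: +16 =152
r28=11100 pc3: +8 =160
r29=11101 pc4: +16 =176
r30=11110 pc4: +16 =192
r31=11111 pc5: +32 =224
r32=100000 pc1: +2 =226
r33=100001 pc2: +4 =230
r34=100010 pc2: +4 =234
r35=100011 pc3: +8 =242
r36=100100 pc2: +4 =246
r37=100101 pc3: +8 =254
r38=100110 pc3: +8 =262
r39=100111 pc4: +16 =278
r40=101000 pc2: +4 =282
r41=101001 pc3: +8 =290
r42=101010 pc3: +8 =298
r43=101011 pc4: +16 =314
r44=101100 pc3: +8 =322
r45=101101 pc4: +16 =338
r46=101110 pc4: +16 =354
r47=101111 pc5: +32 =386
r48=110000 pc2: +4 =390
r49=110001 pc3: +8 =398
r50=110010 pc3: +8 =406
r51=110011 pc4: +16 =422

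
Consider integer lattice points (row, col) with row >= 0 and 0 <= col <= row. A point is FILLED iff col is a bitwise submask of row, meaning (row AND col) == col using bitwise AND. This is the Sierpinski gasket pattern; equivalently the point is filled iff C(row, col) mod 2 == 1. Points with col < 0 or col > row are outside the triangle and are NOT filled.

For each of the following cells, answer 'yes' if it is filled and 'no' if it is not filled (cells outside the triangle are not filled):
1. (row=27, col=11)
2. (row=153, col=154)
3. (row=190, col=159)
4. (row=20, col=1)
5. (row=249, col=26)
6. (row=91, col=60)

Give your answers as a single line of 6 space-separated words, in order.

Answer: yes no no no no no

Derivation:
(27,11): row=0b11011, col=0b1011, row AND col = 0b1011 = 11; 11 == 11 -> filled
(153,154): col outside [0, 153] -> not filled
(190,159): row=0b10111110, col=0b10011111, row AND col = 0b10011110 = 158; 158 != 159 -> empty
(20,1): row=0b10100, col=0b1, row AND col = 0b0 = 0; 0 != 1 -> empty
(249,26): row=0b11111001, col=0b11010, row AND col = 0b11000 = 24; 24 != 26 -> empty
(91,60): row=0b1011011, col=0b111100, row AND col = 0b11000 = 24; 24 != 60 -> empty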